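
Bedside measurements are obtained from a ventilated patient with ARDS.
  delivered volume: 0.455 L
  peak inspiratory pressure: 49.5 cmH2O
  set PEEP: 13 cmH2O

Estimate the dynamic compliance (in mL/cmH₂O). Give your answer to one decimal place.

12.5

Dynamic compliance = Vt / (PIP − PEEP) = 455 / (49.5 − 13) = 455 / 36.5 = 12.466 mL/cmH2O.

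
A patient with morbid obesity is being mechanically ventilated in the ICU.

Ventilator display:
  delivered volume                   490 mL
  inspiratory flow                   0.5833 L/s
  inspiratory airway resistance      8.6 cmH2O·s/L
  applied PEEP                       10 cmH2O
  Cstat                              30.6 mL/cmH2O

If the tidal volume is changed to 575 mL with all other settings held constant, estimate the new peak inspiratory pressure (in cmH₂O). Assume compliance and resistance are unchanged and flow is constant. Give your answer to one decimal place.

PIP = Vt/C + R·V̇ + PEEP (constant-flow equation of motion).
Only the elastic term changes: ΔPIP = ΔVt / C = (575 − 490) / 30.6 = 2.778 cmH2O.
Original PIP = 490/30.6 + 8.6×0.5833 + 10 = 31.029 cmH2O; new PIP = 31.029 + (2.778) = 33.807 cmH2O.

33.8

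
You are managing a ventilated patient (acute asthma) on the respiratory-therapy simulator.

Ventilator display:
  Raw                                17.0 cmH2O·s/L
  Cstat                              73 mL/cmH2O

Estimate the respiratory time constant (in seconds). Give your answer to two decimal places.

τ = R × C = 17.0 × 73 mL/cmH2O = 17.0 × 0.073 L/cmH2O = 1.241 s.

1.24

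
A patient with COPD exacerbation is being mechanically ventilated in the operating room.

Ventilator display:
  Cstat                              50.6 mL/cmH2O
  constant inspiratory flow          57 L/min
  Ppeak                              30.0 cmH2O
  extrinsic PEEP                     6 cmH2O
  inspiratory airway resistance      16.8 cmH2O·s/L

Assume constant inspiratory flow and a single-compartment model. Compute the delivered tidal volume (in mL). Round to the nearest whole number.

407

Flow: 57 L/min ÷ 60 = 0.95 L/s.
Equation of motion (constant flow): PIP = Vt/C + R·V̇ + PEEP.
Vt/C = PIP − R·V̇ − PEEP = 30.0 − 15.96 − 6 = 8.04 cmH2O.
Vt = C × 8.04 = 50.6 × 8.04 = 406.82 mL.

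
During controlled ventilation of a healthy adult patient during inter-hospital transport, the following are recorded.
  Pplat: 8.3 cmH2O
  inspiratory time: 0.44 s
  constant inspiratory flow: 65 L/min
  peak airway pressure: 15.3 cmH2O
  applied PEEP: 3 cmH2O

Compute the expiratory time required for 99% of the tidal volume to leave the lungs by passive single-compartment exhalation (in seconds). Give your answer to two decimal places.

2.68

Flow: 65 L/min ÷ 60 = 1.0833 L/s.
Vt = flow × Ti = 1.0833 L/s × 0.44 s × 1000 mL/L = 476.65 mL.
R = (PIP − Pplat)/V̇ = (15.3 − 8.3) / 1.0833 = 7.0/1.0833 = 6.462 cmH2O·s/L.
C = Vt/(Pplat − PEEP) = 476.65 / (8.3 − 3) = 476.65/5.3 = 89.934 mL/cmH2O.
τ = R × C = 6.462 × 0.08993 L/cmH2O = 0.5811 s.
t = −τ·ln(1 − 0.99) = −0.5811·ln(0.01) = 2.676 s.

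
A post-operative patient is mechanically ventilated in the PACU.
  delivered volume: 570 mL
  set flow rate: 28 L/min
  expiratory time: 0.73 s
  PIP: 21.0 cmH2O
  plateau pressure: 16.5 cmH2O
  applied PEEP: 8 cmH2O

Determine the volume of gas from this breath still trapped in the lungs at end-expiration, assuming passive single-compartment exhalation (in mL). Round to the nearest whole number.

Flow: 28 L/min ÷ 60 = 0.4667 L/s.
R = (PIP − Pplat)/V̇ = (21.0 − 16.5) / 0.4667 = 4.5/0.4667 = 9.642 cmH2O·s/L.
C = Vt/(Pplat − PEEP) = 570.0 / (16.5 − 8) = 570.0/8.5 = 67.059 mL/cmH2O.
τ = R × C = 9.642 × 0.06706 L/cmH2O = 0.6466 s.
Fraction remaining = e^(−Te/τ) = e^(−0.73/0.6466) = 0.3234.
Trapped volume = 570.0 × 0.3234 = 184.34 mL.

184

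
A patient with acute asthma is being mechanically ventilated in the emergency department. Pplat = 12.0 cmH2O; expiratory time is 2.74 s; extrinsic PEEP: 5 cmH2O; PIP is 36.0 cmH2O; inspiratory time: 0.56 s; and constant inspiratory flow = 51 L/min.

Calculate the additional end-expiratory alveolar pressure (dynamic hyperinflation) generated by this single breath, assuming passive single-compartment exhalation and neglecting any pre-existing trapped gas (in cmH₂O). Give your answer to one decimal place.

1.7

Flow: 51 L/min ÷ 60 = 0.85 L/s.
Vt = flow × Ti = 0.85 L/s × 0.56 s × 1000 mL/L = 476.0 mL.
R = (PIP − Pplat)/V̇ = (36.0 − 12.0) / 0.85 = 24.0/0.85 = 28.235 cmH2O·s/L.
C = Vt/(Pplat − PEEP) = 476.0 / (12.0 − 5) = 476.0/7.0 = 68.0 mL/cmH2O.
τ = R × C = 28.235 × 0.068 L/cmH2O = 1.92 s.
Fraction remaining = e^(−Te/τ) = e^(−2.74/1.92) = 0.24; trapped volume = 476.0 × 0.24 = 114.24 mL.
Additional alveolar pressure from trapping ≈ V_trapped / C = 114.24 / 68.0 = 1.68 cmH2O.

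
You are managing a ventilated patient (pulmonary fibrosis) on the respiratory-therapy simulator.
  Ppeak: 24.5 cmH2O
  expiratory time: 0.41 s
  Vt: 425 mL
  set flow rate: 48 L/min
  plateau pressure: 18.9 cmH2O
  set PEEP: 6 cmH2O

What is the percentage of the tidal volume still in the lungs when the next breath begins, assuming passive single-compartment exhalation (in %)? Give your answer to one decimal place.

Flow: 48 L/min ÷ 60 = 0.8 L/s.
R = (PIP − Pplat)/V̇ = (24.5 − 18.9) / 0.8 = 5.6/0.8 = 7.0 cmH2O·s/L.
C = Vt/(Pplat − PEEP) = 425.0 / (18.9 − 6) = 425.0/12.9 = 32.946 mL/cmH2O.
τ = R × C = 7.0 × 0.03295 L/cmH2O = 0.2307 s.
Fraction remaining at end-expiration = e^(−Te/τ) = e^(−0.41/0.2307) = 0.1691 → 16.91%.

16.9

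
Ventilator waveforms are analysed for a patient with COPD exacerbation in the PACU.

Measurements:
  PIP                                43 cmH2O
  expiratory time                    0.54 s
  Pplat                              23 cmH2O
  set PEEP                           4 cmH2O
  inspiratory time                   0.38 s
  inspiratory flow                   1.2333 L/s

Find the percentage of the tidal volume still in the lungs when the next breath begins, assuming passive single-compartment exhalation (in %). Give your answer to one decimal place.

25.9

Vt = flow × Ti = 1.2333 L/s × 0.38 s × 1000 mL/L = 468.65 mL.
R = (PIP − Pplat)/V̇ = (43 − 23) / 1.2333 = 20.0/1.2333 = 16.217 cmH2O·s/L.
C = Vt/(Pplat − PEEP) = 468.65 / (23 − 4) = 468.65/19.0 = 24.666 mL/cmH2O.
τ = R × C = 16.217 × 0.02467 L/cmH2O = 0.4001 s.
Fraction remaining at end-expiration = e^(−Te/τ) = e^(−0.54/0.4001) = 0.2593 → 25.93%.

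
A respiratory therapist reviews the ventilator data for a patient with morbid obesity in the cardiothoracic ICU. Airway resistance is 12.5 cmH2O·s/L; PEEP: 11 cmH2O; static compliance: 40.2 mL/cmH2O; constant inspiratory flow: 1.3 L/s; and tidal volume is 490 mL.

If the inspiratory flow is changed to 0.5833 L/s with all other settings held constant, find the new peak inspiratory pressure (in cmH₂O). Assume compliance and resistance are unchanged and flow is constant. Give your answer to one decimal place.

PIP = Vt/C + R·V̇ + PEEP (constant-flow equation of motion).
Only the resistive term changes: ΔPIP = R × ΔV̇ = 12.5 × (0.5833 − 1.3) = 12.5 × -0.7167 = -8.959 cmH2O.
Original PIP = 490/40.2 + 12.5×1.3 + 11 = 39.439 cmH2O; new PIP = 39.439 + (-8.959) = 30.48 cmH2O.

30.5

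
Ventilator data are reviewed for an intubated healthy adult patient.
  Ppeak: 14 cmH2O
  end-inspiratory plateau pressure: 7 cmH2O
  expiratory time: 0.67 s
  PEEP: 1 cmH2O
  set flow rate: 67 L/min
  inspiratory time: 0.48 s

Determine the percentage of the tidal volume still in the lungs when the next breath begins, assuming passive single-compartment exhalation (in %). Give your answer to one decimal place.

Flow: 67 L/min ÷ 60 = 1.1167 L/s.
Vt = flow × Ti = 1.1167 L/s × 0.48 s × 1000 mL/L = 536.02 mL.
R = (PIP − Pplat)/V̇ = (14 − 7) / 1.1167 = 7.0/1.1167 = 6.268 cmH2O·s/L.
C = Vt/(Pplat − PEEP) = 536.02 / (7 − 1) = 536.02/6.0 = 89.337 mL/cmH2O.
τ = R × C = 6.268 × 0.08934 L/cmH2O = 0.56 s.
Fraction remaining at end-expiration = e^(−Te/τ) = e^(−0.67/0.56) = 0.3023 → 30.23%.

30.2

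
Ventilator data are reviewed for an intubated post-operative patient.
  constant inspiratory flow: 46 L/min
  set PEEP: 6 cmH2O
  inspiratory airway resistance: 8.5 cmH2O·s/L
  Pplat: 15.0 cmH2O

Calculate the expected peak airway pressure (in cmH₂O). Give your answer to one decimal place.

Flow: 46 L/min ÷ 60 = 0.7667 L/s.
PIP = Pplat + Raw × flow = 15.0 + 8.5 × 0.7667 = 15.0 + 6.517 = 21.517 cmH2O.

21.5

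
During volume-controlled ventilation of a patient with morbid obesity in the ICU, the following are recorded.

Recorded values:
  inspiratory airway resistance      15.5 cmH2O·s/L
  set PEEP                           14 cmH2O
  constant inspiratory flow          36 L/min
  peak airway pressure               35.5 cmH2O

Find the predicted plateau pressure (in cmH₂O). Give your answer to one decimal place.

26.2

Flow: 36 L/min ÷ 60 = 0.6 L/s.
Pplat = PIP − Raw × flow = 35.5 − 15.5 × 0.6 = 35.5 − 9.3 = 26.2 cmH2O.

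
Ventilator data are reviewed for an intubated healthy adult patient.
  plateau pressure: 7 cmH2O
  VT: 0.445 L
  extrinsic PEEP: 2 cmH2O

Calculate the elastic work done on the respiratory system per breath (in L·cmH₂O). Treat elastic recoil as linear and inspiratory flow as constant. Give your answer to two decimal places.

1.11

Elastic work ≈ ½ × (Pplat − PEEP) × Vt = 0.5 × (7 − 2) × 0.445 L = 0.5 × 5.0 × 0.445 = 1.113 L·cmH2O.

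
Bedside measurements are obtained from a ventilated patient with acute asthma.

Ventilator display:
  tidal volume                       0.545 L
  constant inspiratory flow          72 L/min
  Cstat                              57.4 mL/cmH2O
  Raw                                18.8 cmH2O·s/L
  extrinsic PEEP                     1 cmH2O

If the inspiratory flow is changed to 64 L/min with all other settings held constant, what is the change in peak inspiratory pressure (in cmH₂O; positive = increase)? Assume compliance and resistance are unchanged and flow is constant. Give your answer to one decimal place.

-2.5

Flow: 72 L/min ÷ 60 = 1.2 L/s.
New flow: 64 L/min ÷ 60 = 1.0667 L/s.
PIP = Vt/C + R·V̇ + PEEP (constant-flow equation of motion).
Only the resistive term changes: ΔPIP = R × ΔV̇ = 18.8 × (1.0667 − 1.2) = 18.8 × -0.1333 = -2.506 cmH2O.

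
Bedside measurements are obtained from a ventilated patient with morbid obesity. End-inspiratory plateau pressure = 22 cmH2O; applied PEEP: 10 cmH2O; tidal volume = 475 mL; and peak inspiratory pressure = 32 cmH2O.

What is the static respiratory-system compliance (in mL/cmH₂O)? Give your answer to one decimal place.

Cstat = Vt / (Pplat − PEEP) = 475 / (22 − 10) = 475 / 12.0 = 39.583 mL/cmH2O.

39.6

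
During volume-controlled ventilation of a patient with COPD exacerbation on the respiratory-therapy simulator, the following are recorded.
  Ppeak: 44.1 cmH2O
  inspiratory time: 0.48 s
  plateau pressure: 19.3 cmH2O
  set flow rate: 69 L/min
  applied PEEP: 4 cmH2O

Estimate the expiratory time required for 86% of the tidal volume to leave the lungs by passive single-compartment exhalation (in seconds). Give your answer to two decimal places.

Flow: 69 L/min ÷ 60 = 1.15 L/s.
Vt = flow × Ti = 1.15 L/s × 0.48 s × 1000 mL/L = 552.0 mL.
R = (PIP − Pplat)/V̇ = (44.1 − 19.3) / 1.15 = 24.8/1.15 = 21.565 cmH2O·s/L.
C = Vt/(Pplat − PEEP) = 552.0 / (19.3 − 4) = 552.0/15.3 = 36.078 mL/cmH2O.
τ = R × C = 21.565 × 0.03608 L/cmH2O = 0.7781 s.
t = −τ·ln(1 − 0.86) = −0.7781·ln(0.14) = 1.53 s.

1.53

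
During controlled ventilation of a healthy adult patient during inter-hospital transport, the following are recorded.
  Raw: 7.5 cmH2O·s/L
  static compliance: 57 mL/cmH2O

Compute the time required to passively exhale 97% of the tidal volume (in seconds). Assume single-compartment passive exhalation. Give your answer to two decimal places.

τ = R × C = 7.5 × 57 mL/cmH2O = 7.5 × 0.057 L/cmH2O = 0.4275 s.
Exhaled fraction f = 1 − e^(−t/τ) → t = −τ·ln(1 − f) = −0.4275·ln(0.03) = 1.499 s.

1.50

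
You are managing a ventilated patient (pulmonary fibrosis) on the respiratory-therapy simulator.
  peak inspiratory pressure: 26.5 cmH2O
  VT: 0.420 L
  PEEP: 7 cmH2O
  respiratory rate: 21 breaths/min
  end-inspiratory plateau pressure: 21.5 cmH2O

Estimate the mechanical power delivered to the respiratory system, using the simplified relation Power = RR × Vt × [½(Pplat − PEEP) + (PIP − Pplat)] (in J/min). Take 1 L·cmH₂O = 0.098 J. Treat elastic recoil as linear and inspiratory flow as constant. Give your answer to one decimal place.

Per-breath work = Vt × [½(Pplat−PEEP) + (PIP−Pplat)] = 0.420 × [0.5×14.5 + 5.0] = 0.420 × 12.25 = 5.145 L·cmH2O.
Power = 21 × 5.145 = 108.05 L·cmH2O/min.
× 0.098 J/(L·cmH2O) → 10.589 J/min.

10.6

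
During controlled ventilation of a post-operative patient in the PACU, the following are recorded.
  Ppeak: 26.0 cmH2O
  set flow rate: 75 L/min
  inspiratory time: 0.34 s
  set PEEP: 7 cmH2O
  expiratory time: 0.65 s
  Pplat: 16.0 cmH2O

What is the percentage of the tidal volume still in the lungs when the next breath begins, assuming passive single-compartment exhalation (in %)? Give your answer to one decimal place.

17.9

Flow: 75 L/min ÷ 60 = 1.25 L/s.
Vt = flow × Ti = 1.25 L/s × 0.34 s × 1000 mL/L = 425.0 mL.
R = (PIP − Pplat)/V̇ = (26.0 − 16.0) / 1.25 = 10.0/1.25 = 8.0 cmH2O·s/L.
C = Vt/(Pplat − PEEP) = 425.0 / (16.0 − 7) = 425.0/9.0 = 47.222 mL/cmH2O.
τ = R × C = 8.0 × 0.04722 L/cmH2O = 0.3778 s.
Fraction remaining at end-expiration = e^(−Te/τ) = e^(−0.65/0.3778) = 0.179 → 17.9%.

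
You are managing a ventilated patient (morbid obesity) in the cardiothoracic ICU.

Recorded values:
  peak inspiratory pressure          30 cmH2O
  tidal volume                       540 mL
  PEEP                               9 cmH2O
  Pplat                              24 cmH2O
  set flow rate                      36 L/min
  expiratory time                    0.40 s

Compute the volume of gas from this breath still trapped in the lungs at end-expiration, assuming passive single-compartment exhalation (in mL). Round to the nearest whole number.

178

Flow: 36 L/min ÷ 60 = 0.6 L/s.
R = (PIP − Pplat)/V̇ = (30 − 24) / 0.6 = 6.0/0.6 = 10.0 cmH2O·s/L.
C = Vt/(Pplat − PEEP) = 540.0 / (24 − 9) = 540.0/15.0 = 36.0 mL/cmH2O.
τ = R × C = 10.0 × 0.036 L/cmH2O = 0.36 s.
Fraction remaining = e^(−Te/τ) = e^(−0.40/0.36) = 0.3292.
Trapped volume = 540.0 × 0.3292 = 177.77 mL.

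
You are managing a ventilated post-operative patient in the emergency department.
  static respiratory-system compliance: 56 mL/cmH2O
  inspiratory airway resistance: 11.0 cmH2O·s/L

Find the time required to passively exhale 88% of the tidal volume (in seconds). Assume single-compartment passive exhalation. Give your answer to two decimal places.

τ = R × C = 11.0 × 56 mL/cmH2O = 11.0 × 0.056 L/cmH2O = 0.616 s.
Exhaled fraction f = 1 − e^(−t/τ) → t = −τ·ln(1 − f) = −0.616·ln(0.12) = 1.306 s.

1.31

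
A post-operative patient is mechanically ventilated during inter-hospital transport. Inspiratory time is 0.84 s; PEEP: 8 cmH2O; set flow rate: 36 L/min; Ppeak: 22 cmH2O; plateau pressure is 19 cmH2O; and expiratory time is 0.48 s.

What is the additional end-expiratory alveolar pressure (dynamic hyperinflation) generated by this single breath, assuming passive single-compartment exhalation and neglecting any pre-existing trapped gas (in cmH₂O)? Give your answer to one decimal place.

Flow: 36 L/min ÷ 60 = 0.6 L/s.
Vt = flow × Ti = 0.6 L/s × 0.84 s × 1000 mL/L = 504.0 mL.
R = (PIP − Pplat)/V̇ = (22 − 19) / 0.6 = 3.0/0.6 = 5.0 cmH2O·s/L.
C = Vt/(Pplat − PEEP) = 504.0 / (19 − 8) = 504.0/11.0 = 45.818 mL/cmH2O.
τ = R × C = 5.0 × 0.04582 L/cmH2O = 0.2291 s.
Fraction remaining = e^(−Te/τ) = e^(−0.48/0.2291) = 0.1231; trapped volume = 504.0 × 0.1231 = 62.042 mL.
Additional alveolar pressure from trapping ≈ V_trapped / C = 62.042 / 45.818 = 1.354 cmH2O.

1.4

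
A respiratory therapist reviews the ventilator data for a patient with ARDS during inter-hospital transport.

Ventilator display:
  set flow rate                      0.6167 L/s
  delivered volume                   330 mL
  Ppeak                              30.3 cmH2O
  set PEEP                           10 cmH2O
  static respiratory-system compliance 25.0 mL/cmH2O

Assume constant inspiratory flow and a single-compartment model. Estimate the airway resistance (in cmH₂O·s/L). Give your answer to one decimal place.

Equation of motion (constant flow): PIP = Vt/C + R·V̇ + PEEP.
R·V̇ = PIP − Vt/C − PEEP = 30.3 − 330/25.0 − 10 = 30.3 − 13.2 − 10 = 7.1 cmH2O.
R = 7.1 / 0.6167 = 11.513 cmH2O·s/L.

11.5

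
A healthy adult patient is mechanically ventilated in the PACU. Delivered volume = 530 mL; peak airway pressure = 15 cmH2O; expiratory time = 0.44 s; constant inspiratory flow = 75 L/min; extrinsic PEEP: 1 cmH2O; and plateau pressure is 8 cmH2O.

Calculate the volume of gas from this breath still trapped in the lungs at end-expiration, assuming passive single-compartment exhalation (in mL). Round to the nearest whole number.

Flow: 75 L/min ÷ 60 = 1.25 L/s.
R = (PIP − Pplat)/V̇ = (15 − 8) / 1.25 = 7.0/1.25 = 5.6 cmH2O·s/L.
C = Vt/(Pplat − PEEP) = 530.0 / (8 − 1) = 530.0/7.0 = 75.714 mL/cmH2O.
τ = R × C = 5.6 × 0.07571 L/cmH2O = 0.424 s.
Fraction remaining = e^(−Te/τ) = e^(−0.44/0.424) = 0.3543.
Trapped volume = 530.0 × 0.3543 = 187.78 mL.

188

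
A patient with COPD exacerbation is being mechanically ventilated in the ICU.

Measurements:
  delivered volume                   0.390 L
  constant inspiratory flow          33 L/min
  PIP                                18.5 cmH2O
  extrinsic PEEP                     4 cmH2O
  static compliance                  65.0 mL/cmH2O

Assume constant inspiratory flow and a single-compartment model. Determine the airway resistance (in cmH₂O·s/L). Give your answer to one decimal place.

15.5

Flow: 33 L/min ÷ 60 = 0.55 L/s.
Equation of motion (constant flow): PIP = Vt/C + R·V̇ + PEEP.
R·V̇ = PIP − Vt/C − PEEP = 18.5 − 390/65.0 − 4 = 18.5 − 6.0 − 4 = 8.5 cmH2O.
R = 8.5 / 0.55 = 15.455 cmH2O·s/L.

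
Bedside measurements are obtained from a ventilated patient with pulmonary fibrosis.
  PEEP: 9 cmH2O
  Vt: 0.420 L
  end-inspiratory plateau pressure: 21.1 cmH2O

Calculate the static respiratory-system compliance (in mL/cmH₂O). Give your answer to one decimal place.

Cstat = Vt / (Pplat − PEEP) = 420 / (21.1 − 9) = 420 / 12.1 = 34.711 mL/cmH2O.

34.7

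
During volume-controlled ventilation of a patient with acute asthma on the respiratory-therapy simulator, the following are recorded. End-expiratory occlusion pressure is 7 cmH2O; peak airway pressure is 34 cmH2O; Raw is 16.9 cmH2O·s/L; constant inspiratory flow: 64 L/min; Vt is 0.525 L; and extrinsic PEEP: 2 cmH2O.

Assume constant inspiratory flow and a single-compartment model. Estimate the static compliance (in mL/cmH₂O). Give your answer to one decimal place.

58.5

Flow: 64 L/min ÷ 60 = 1.0667 L/s.
Total PEEP = 7 cmH2O (set 2 + intrinsic 5); this is the baseline alveolar pressure.
Equation of motion (constant flow): PIP = Vt/C + R·V̇ + PEEP.
Vt/C = PIP − R·V̇ − PEEP = 34 − 16.9×1.0667 − 7 = 34 − 18.027 − 7 = 8.973 cmH2O.
C = Vt / 8.973 = 525 / 8.973 = 58.509 mL/cmH2O.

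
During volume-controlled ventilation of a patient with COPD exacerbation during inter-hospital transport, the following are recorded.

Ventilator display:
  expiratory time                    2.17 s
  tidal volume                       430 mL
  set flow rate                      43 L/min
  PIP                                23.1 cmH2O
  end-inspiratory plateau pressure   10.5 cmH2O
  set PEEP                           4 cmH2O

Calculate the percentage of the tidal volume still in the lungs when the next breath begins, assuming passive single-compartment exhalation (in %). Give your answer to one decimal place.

Flow: 43 L/min ÷ 60 = 0.7167 L/s.
R = (PIP − Pplat)/V̇ = (23.1 − 10.5) / 0.7167 = 12.6/0.7167 = 17.581 cmH2O·s/L.
C = Vt/(Pplat − PEEP) = 430.0 / (10.5 − 4) = 430.0/6.5 = 66.154 mL/cmH2O.
τ = R × C = 17.581 × 0.06615 L/cmH2O = 1.163 s.
Fraction remaining at end-expiration = e^(−Te/τ) = e^(−2.17/1.163) = 0.1548 → 15.48%.

15.5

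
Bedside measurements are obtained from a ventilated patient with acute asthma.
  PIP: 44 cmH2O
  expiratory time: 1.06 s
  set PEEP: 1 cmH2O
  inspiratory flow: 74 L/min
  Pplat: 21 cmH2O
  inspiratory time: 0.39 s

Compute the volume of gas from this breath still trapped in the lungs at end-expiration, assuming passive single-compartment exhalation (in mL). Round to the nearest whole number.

Flow: 74 L/min ÷ 60 = 1.2333 L/s.
Vt = flow × Ti = 1.2333 L/s × 0.39 s × 1000 mL/L = 480.99 mL.
R = (PIP − Pplat)/V̇ = (44 − 21) / 1.2333 = 23.0/1.2333 = 18.649 cmH2O·s/L.
C = Vt/(Pplat − PEEP) = 480.99 / (21 − 1) = 480.99/20.0 = 24.05 mL/cmH2O.
τ = R × C = 18.649 × 0.02405 L/cmH2O = 0.4485 s.
Fraction remaining = e^(−Te/τ) = e^(−1.06/0.4485) = 0.0941.
Trapped volume = 480.99 × 0.0941 = 45.261 mL.

45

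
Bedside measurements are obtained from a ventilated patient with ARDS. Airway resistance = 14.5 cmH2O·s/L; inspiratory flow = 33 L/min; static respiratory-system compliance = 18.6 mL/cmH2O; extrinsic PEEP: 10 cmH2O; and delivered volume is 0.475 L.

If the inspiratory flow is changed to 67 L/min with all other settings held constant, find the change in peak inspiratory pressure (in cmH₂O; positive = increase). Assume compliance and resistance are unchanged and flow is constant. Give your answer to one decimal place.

8.2

Flow: 33 L/min ÷ 60 = 0.55 L/s.
New flow: 67 L/min ÷ 60 = 1.1167 L/s.
PIP = Vt/C + R·V̇ + PEEP (constant-flow equation of motion).
Only the resistive term changes: ΔPIP = R × ΔV̇ = 14.5 × (1.1167 − 0.55) = 14.5 × 0.5667 = 8.217 cmH2O.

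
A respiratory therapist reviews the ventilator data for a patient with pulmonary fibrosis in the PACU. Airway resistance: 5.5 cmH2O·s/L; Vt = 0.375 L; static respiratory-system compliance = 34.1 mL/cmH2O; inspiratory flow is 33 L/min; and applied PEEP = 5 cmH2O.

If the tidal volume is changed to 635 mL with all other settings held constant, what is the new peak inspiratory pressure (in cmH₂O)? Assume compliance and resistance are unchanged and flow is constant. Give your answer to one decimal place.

26.6

Flow: 33 L/min ÷ 60 = 0.55 L/s.
PIP = Vt/C + R·V̇ + PEEP (constant-flow equation of motion).
Only the elastic term changes: ΔPIP = ΔVt / C = (635 − 375) / 34.1 = 7.625 cmH2O.
Original PIP = 375/34.1 + 5.5×0.55 + 5 = 19.022 cmH2O; new PIP = 19.022 + (7.625) = 26.647 cmH2O.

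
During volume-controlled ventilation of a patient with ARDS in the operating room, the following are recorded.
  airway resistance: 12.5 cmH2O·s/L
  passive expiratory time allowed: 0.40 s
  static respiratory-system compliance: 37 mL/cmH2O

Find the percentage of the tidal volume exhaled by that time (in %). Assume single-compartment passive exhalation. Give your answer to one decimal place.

τ = R × C = 12.5 × 37 mL/cmH2O = 12.5 × 0.037 L/cmH2O = 0.4625 s.
Passive exhalation: V(t)/V₀ = e^(−t/τ) = e^(−0.40/0.4625) = 0.4211.
Fraction exhaled = 1 − 0.4211 = 0.5789 → 57.89%.

57.9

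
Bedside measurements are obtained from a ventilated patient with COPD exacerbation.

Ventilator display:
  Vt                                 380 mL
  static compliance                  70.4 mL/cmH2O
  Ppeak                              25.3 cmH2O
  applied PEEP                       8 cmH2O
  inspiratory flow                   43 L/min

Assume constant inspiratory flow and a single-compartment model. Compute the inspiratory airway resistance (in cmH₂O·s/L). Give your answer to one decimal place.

16.6

Flow: 43 L/min ÷ 60 = 0.7167 L/s.
Equation of motion (constant flow): PIP = Vt/C + R·V̇ + PEEP.
R·V̇ = PIP − Vt/C − PEEP = 25.3 − 380/70.4 − 8 = 25.3 − 5.398 − 8 = 11.902 cmH2O.
R = 11.902 / 0.7167 = 16.607 cmH2O·s/L.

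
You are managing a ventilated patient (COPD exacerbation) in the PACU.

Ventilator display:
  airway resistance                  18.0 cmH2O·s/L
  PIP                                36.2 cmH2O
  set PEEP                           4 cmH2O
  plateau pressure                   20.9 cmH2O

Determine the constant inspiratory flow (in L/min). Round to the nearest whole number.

51

flow = (PIP − Pplat) / Raw = (36.2 − 20.9) / 18.0 = 0.85 L/s × 60 = 51.0 L/min.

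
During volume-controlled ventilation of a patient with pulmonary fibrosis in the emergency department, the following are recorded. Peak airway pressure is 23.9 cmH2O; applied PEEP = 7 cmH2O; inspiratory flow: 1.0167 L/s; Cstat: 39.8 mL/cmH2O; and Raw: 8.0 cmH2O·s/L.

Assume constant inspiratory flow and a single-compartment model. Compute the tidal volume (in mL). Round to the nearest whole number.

349

Equation of motion (constant flow): PIP = Vt/C + R·V̇ + PEEP.
Vt/C = PIP − R·V̇ − PEEP = 23.9 − 8.134 − 7 = 8.766 cmH2O.
Vt = C × 8.766 = 39.8 × 8.766 = 348.89 mL.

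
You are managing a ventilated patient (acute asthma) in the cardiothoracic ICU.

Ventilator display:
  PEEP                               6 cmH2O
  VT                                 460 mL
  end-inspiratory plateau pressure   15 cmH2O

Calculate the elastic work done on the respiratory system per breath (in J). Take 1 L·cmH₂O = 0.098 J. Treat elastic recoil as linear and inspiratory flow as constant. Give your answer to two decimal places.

0.20

Elastic work ≈ ½ × (Pplat − PEEP) × Vt = 0.5 × (15 − 6) × 0.460 L = 0.5 × 9.0 × 0.460 = 2.07 L·cmH2O.
× 0.098 J/(L·cmH2O) → 0.2029 J.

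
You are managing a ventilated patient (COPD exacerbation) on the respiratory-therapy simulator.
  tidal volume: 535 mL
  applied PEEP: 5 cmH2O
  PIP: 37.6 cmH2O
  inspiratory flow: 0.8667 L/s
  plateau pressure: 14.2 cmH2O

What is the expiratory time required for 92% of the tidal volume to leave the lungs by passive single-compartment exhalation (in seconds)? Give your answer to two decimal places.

R = (PIP − Pplat)/V̇ = (37.6 − 14.2) / 0.8667 = 23.4/0.8667 = 26.999 cmH2O·s/L.
C = Vt/(Pplat − PEEP) = 535.0 / (14.2 − 5) = 535.0/9.2 = 58.152 mL/cmH2O.
τ = R × C = 26.999 × 0.05815 L/cmH2O = 1.57 s.
t = −τ·ln(1 − 0.92) = −1.57·ln(0.08) = 3.965 s.

3.97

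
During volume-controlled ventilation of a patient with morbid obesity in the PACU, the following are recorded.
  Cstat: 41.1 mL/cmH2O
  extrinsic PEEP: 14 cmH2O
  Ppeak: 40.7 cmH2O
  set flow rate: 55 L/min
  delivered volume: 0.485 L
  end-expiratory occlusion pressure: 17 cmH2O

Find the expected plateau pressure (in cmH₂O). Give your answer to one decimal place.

28.8

End-expiratory occlusion gives total PEEP = 17 cmH2O (intrinsic PEEP = 17 − 14 = 3). Use total PEEP for the elastic gradient.
Pplat = PEEPtotal + Vt / Cstat = 17 + 485 / 41.1 = 17 + 11.8 = 28.8 cmH2O.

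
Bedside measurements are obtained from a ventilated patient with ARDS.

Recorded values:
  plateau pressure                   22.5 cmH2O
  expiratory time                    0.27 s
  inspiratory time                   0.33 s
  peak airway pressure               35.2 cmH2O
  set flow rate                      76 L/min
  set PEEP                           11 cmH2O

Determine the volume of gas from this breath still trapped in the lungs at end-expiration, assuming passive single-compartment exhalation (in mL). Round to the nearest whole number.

199

Flow: 76 L/min ÷ 60 = 1.2667 L/s.
Vt = flow × Ti = 1.2667 L/s × 0.33 s × 1000 mL/L = 418.01 mL.
R = (PIP − Pplat)/V̇ = (35.2 − 22.5) / 1.2667 = 12.7/1.2667 = 10.026 cmH2O·s/L.
C = Vt/(Pplat − PEEP) = 418.01 / (22.5 − 11) = 418.01/11.5 = 36.349 mL/cmH2O.
τ = R × C = 10.026 × 0.03635 L/cmH2O = 0.3644 s.
Fraction remaining = e^(−Te/τ) = e^(−0.27/0.3644) = 0.4767.
Trapped volume = 418.01 × 0.4767 = 199.27 mL.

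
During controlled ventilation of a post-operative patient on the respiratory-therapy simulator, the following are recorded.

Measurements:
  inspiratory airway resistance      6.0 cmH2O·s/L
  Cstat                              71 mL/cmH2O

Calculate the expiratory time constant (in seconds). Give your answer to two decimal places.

τ = R × C = 6.0 × 71 mL/cmH2O = 6.0 × 0.071 L/cmH2O = 0.426 s.

0.43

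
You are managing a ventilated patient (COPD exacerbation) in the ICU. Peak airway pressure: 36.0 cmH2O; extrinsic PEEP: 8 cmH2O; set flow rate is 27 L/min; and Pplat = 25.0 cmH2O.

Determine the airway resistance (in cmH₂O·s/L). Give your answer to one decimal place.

24.4

Flow: 27 L/min ÷ 60 = 0.45 L/s.
Raw = (PIP − Pplat) / flow = (36.0 − 25.0) / 0.45 = 11.0 / 0.45 = 24.444 cmH2O·s/L.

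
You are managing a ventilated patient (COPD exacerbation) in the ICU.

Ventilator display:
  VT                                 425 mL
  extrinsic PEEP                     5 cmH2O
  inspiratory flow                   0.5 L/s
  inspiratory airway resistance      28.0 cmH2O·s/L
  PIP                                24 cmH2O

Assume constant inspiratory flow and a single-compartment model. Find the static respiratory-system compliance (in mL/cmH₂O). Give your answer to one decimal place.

85.0

Equation of motion (constant flow): PIP = Vt/C + R·V̇ + PEEP.
Vt/C = PIP − R·V̇ − PEEP = 24 − 28.0×0.5 − 5 = 24 − 14.0 − 5 = 5.0 cmH2O.
C = Vt / 5.0 = 425 / 5.0 = 85.0 mL/cmH2O.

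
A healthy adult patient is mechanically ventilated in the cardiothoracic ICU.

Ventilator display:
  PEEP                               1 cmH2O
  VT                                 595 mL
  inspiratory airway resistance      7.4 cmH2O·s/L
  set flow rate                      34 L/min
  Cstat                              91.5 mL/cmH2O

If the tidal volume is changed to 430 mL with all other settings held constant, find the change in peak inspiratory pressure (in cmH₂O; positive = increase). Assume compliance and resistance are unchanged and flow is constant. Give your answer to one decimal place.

-1.8

PIP = Vt/C + R·V̇ + PEEP (constant-flow equation of motion).
Only the elastic term changes: ΔPIP = ΔVt / C = (430 − 595) / 91.5 = -1.803 cmH2O.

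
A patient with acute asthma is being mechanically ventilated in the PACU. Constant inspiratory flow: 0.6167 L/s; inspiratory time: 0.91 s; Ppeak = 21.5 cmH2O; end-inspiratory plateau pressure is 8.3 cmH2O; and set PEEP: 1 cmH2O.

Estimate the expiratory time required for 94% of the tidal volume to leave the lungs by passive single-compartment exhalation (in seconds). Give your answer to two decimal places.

Vt = flow × Ti = 0.6167 L/s × 0.91 s × 1000 mL/L = 561.2 mL.
R = (PIP − Pplat)/V̇ = (21.5 − 8.3) / 0.6167 = 13.2/0.6167 = 21.404 cmH2O·s/L.
C = Vt/(Pplat − PEEP) = 561.2 / (8.3 − 1) = 561.2/7.3 = 76.877 mL/cmH2O.
τ = R × C = 21.404 × 0.07688 L/cmH2O = 1.646 s.
t = −τ·ln(1 − 0.94) = −1.646·ln(0.06) = 4.631 s.

4.63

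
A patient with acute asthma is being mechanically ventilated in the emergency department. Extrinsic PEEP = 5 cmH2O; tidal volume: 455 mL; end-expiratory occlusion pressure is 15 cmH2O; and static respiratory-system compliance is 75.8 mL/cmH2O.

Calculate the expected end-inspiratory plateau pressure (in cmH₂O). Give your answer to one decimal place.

End-expiratory occlusion gives total PEEP = 15 cmH2O (intrinsic PEEP = 15 − 5 = 10). Use total PEEP for the elastic gradient.
Pplat = PEEPtotal + Vt / Cstat = 15 + 455 / 75.8 = 15 + 6.003 = 21.003 cmH2O.

21.0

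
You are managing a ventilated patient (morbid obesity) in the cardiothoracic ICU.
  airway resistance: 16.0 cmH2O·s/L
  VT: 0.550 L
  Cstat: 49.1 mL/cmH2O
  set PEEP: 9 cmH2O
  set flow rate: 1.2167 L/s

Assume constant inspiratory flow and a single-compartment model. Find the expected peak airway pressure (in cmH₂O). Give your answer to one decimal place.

39.7

Equation of motion (constant flow): PIP = Vt/C + R·V̇ + PEEP.
PIP = 550/49.1 + 16.0×1.2167 + 9 = 11.202 + 19.467 + 9 = 39.669 cmH2O.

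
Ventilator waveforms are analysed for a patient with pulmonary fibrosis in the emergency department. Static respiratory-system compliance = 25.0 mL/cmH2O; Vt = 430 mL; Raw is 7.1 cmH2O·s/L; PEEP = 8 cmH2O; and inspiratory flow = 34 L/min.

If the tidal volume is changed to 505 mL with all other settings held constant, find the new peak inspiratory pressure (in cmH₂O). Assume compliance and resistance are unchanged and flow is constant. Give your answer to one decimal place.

Flow: 34 L/min ÷ 60 = 0.5667 L/s.
PIP = Vt/C + R·V̇ + PEEP (constant-flow equation of motion).
Only the elastic term changes: ΔPIP = ΔVt / C = (505 − 430) / 25.0 = 3.0 cmH2O.
Original PIP = 430/25.0 + 7.1×0.5667 + 8 = 29.224 cmH2O; new PIP = 29.224 + (3.0) = 32.224 cmH2O.

32.2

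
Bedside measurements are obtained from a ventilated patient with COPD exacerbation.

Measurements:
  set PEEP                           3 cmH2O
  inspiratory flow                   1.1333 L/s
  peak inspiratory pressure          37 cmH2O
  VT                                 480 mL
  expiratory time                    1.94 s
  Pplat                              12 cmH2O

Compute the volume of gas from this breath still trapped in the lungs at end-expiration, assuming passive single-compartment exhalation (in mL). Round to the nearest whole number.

R = (PIP − Pplat)/V̇ = (37 − 12) / 1.1333 = 25.0/1.1333 = 22.059 cmH2O·s/L.
C = Vt/(Pplat − PEEP) = 480.0 / (12 − 3) = 480.0/9.0 = 53.333 mL/cmH2O.
τ = R × C = 22.059 × 0.05333 L/cmH2O = 1.176 s.
Fraction remaining = e^(−Te/τ) = e^(−1.94/1.176) = 0.1921.
Trapped volume = 480.0 × 0.1921 = 92.208 mL.

92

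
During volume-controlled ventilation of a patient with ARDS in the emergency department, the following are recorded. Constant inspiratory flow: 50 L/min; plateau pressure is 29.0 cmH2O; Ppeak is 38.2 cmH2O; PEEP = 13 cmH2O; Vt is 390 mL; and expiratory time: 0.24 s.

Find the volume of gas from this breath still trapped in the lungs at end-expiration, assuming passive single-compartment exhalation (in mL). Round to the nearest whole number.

Flow: 50 L/min ÷ 60 = 0.8333 L/s.
R = (PIP − Pplat)/V̇ = (38.2 − 29.0) / 0.8333 = 9.2/0.8333 = 11.04 cmH2O·s/L.
C = Vt/(Pplat − PEEP) = 390.0 / (29.0 − 13) = 390.0/16.0 = 24.375 mL/cmH2O.
τ = R × C = 11.04 × 0.02438 L/cmH2O = 0.2692 s.
Fraction remaining = e^(−Te/τ) = e^(−0.24/0.2692) = 0.41.
Trapped volume = 390.0 × 0.41 = 159.9 mL.

160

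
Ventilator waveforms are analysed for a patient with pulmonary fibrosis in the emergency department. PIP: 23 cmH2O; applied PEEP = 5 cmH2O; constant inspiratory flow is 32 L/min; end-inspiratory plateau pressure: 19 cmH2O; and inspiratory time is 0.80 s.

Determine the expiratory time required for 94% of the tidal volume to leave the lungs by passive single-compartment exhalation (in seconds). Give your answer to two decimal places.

Flow: 32 L/min ÷ 60 = 0.5333 L/s.
Vt = flow × Ti = 0.5333 L/s × 0.80 s × 1000 mL/L = 426.64 mL.
R = (PIP − Pplat)/V̇ = (23 − 19) / 0.5333 = 4.0/0.5333 = 7.5 cmH2O·s/L.
C = Vt/(Pplat − PEEP) = 426.64 / (19 − 5) = 426.64/14.0 = 30.474 mL/cmH2O.
τ = R × C = 7.5 × 0.03047 L/cmH2O = 0.2285 s.
t = −τ·ln(1 − 0.94) = −0.2285·ln(0.06) = 0.6429 s.

0.64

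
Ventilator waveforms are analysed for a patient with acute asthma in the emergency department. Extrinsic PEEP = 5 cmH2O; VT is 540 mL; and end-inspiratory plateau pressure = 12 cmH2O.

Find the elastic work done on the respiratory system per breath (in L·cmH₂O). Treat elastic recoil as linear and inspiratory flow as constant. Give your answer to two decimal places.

Elastic work ≈ ½ × (Pplat − PEEP) × Vt = 0.5 × (12 − 5) × 0.540 L = 0.5 × 7.0 × 0.540 = 1.89 L·cmH2O.

1.89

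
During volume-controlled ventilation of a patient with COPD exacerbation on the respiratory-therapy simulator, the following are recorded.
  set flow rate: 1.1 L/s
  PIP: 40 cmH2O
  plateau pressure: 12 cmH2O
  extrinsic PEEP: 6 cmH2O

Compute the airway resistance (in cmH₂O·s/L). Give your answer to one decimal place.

Raw = (PIP − Pplat) / flow = (40 − 12) / 1.1 = 28.0 / 1.1 = 25.455 cmH2O·s/L.

25.5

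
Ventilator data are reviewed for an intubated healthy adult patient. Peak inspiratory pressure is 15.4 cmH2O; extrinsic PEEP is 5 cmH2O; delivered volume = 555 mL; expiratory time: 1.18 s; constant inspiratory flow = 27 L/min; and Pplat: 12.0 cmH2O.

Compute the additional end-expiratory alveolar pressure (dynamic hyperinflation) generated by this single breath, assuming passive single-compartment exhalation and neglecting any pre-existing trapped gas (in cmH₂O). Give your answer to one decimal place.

1.0

Flow: 27 L/min ÷ 60 = 0.45 L/s.
R = (PIP − Pplat)/V̇ = (15.4 − 12.0) / 0.45 = 3.4/0.45 = 7.556 cmH2O·s/L.
C = Vt/(Pplat − PEEP) = 555.0 / (12.0 − 5) = 555.0/7.0 = 79.286 mL/cmH2O.
τ = R × C = 7.556 × 0.07929 L/cmH2O = 0.5991 s.
Fraction remaining = e^(−Te/τ) = e^(−1.18/0.5991) = 0.1395; trapped volume = 555.0 × 0.1395 = 77.423 mL.
Additional alveolar pressure from trapping ≈ V_trapped / C = 77.423 / 79.286 = 0.9765 cmH2O.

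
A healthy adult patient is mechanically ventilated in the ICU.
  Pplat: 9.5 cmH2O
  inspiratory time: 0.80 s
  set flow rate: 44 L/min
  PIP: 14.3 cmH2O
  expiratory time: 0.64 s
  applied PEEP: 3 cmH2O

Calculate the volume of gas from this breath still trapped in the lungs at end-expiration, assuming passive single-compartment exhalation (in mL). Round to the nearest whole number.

Flow: 44 L/min ÷ 60 = 0.7333 L/s.
Vt = flow × Ti = 0.7333 L/s × 0.80 s × 1000 mL/L = 586.64 mL.
R = (PIP − Pplat)/V̇ = (14.3 − 9.5) / 0.7333 = 4.8/0.7333 = 6.546 cmH2O·s/L.
C = Vt/(Pplat − PEEP) = 586.64 / (9.5 − 3) = 586.64/6.5 = 90.252 mL/cmH2O.
τ = R × C = 6.546 × 0.09025 L/cmH2O = 0.5908 s.
Fraction remaining = e^(−Te/τ) = e^(−0.64/0.5908) = 0.3385.
Trapped volume = 586.64 × 0.3385 = 198.58 mL.

199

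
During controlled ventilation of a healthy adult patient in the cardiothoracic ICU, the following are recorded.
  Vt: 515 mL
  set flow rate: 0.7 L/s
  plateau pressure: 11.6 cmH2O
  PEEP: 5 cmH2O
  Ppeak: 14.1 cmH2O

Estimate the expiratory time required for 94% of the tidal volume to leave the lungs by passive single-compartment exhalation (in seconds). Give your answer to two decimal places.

0.78

R = (PIP − Pplat)/V̇ = (14.1 − 11.6) / 0.7 = 2.5/0.7 = 3.571 cmH2O·s/L.
C = Vt/(Pplat − PEEP) = 515.0 / (11.6 − 5) = 515.0/6.6 = 78.03 mL/cmH2O.
τ = R × C = 3.571 × 0.07803 L/cmH2O = 0.2786 s.
t = −τ·ln(1 − 0.94) = −0.2786·ln(0.06) = 0.7838 s.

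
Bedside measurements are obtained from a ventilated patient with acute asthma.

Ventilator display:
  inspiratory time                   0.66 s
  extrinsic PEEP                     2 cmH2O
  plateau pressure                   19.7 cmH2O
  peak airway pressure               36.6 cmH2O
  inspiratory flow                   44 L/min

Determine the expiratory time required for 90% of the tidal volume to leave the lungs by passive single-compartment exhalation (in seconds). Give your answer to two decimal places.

1.45

Flow: 44 L/min ÷ 60 = 0.7333 L/s.
Vt = flow × Ti = 0.7333 L/s × 0.66 s × 1000 mL/L = 483.98 mL.
R = (PIP − Pplat)/V̇ = (36.6 − 19.7) / 0.7333 = 16.9/0.7333 = 23.047 cmH2O·s/L.
C = Vt/(Pplat − PEEP) = 483.98 / (19.7 − 2) = 483.98/17.7 = 27.344 mL/cmH2O.
τ = R × C = 23.047 × 0.02734 L/cmH2O = 0.6301 s.
t = −τ·ln(1 − 0.90) = −0.6301·ln(0.1) = 1.451 s.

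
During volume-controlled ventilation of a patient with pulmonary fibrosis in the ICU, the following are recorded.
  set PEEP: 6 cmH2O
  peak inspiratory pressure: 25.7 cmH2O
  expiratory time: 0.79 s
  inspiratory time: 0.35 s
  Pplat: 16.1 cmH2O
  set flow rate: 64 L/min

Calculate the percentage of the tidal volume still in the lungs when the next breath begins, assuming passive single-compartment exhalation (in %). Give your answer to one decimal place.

9.3

Flow: 64 L/min ÷ 60 = 1.0667 L/s.
Vt = flow × Ti = 1.0667 L/s × 0.35 s × 1000 mL/L = 373.35 mL.
R = (PIP − Pplat)/V̇ = (25.7 − 16.1) / 1.0667 = 9.6/1.0667 = 9.0 cmH2O·s/L.
C = Vt/(Pplat − PEEP) = 373.35 / (16.1 − 6) = 373.35/10.1 = 36.965 mL/cmH2O.
τ = R × C = 9.0 × 0.03697 L/cmH2O = 0.3327 s.
Fraction remaining at end-expiration = e^(−Te/τ) = e^(−0.79/0.3327) = 0.09306 → 9.306%.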